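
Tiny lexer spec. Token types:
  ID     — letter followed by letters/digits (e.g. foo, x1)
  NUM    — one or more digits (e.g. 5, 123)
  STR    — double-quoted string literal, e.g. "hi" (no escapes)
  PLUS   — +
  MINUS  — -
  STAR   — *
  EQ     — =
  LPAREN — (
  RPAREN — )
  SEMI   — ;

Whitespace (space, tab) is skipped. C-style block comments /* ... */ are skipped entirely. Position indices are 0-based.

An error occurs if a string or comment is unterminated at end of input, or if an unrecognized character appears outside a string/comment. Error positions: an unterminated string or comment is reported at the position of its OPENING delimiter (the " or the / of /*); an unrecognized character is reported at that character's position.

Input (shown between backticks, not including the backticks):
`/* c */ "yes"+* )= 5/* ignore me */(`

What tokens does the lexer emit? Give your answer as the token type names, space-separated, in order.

pos=0: enter COMMENT mode (saw '/*')
exit COMMENT mode (now at pos=7)
pos=8: enter STRING mode
pos=8: emit STR "yes" (now at pos=13)
pos=13: emit PLUS '+'
pos=14: emit STAR '*'
pos=16: emit RPAREN ')'
pos=17: emit EQ '='
pos=19: emit NUM '5' (now at pos=20)
pos=20: enter COMMENT mode (saw '/*')
exit COMMENT mode (now at pos=35)
pos=35: emit LPAREN '('
DONE. 7 tokens: [STR, PLUS, STAR, RPAREN, EQ, NUM, LPAREN]

Answer: STR PLUS STAR RPAREN EQ NUM LPAREN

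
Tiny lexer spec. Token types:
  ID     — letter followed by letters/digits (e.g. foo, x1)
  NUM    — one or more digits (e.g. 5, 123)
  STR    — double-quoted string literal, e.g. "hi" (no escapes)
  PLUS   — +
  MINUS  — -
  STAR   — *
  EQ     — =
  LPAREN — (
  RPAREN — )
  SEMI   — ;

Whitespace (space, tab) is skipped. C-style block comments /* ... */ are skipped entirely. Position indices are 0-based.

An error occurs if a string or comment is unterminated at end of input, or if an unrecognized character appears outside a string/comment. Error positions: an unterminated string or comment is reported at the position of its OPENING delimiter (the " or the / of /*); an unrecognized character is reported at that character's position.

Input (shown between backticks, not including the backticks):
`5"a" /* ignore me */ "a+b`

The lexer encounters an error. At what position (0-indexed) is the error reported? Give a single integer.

pos=0: emit NUM '5' (now at pos=1)
pos=1: enter STRING mode
pos=1: emit STR "a" (now at pos=4)
pos=5: enter COMMENT mode (saw '/*')
exit COMMENT mode (now at pos=20)
pos=21: enter STRING mode
pos=21: ERROR — unterminated string

Answer: 21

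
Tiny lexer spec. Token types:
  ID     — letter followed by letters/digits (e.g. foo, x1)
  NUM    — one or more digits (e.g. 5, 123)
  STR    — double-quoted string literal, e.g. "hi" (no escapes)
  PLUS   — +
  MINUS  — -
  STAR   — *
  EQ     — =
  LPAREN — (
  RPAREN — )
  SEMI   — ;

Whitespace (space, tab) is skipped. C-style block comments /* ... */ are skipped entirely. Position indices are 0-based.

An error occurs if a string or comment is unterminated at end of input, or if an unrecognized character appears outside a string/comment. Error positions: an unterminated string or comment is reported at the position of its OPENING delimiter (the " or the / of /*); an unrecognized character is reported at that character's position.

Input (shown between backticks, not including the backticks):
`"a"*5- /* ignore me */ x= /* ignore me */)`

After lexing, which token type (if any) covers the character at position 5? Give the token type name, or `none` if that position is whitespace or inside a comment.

Answer: MINUS

Derivation:
pos=0: enter STRING mode
pos=0: emit STR "a" (now at pos=3)
pos=3: emit STAR '*'
pos=4: emit NUM '5' (now at pos=5)
pos=5: emit MINUS '-'
pos=7: enter COMMENT mode (saw '/*')
exit COMMENT mode (now at pos=22)
pos=23: emit ID 'x' (now at pos=24)
pos=24: emit EQ '='
pos=26: enter COMMENT mode (saw '/*')
exit COMMENT mode (now at pos=41)
pos=41: emit RPAREN ')'
DONE. 7 tokens: [STR, STAR, NUM, MINUS, ID, EQ, RPAREN]
Position 5: char is '-' -> MINUS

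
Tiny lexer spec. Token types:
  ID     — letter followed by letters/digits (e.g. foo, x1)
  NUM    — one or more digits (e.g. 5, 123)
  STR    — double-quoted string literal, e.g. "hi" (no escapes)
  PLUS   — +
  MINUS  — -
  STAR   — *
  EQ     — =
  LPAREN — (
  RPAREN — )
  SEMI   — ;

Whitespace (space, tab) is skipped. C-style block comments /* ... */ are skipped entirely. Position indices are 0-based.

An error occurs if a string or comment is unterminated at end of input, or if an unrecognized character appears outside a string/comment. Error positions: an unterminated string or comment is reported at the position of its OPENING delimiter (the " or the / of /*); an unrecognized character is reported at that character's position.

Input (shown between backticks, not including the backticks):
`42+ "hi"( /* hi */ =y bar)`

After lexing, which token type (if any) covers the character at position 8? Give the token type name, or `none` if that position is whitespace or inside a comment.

pos=0: emit NUM '42' (now at pos=2)
pos=2: emit PLUS '+'
pos=4: enter STRING mode
pos=4: emit STR "hi" (now at pos=8)
pos=8: emit LPAREN '('
pos=10: enter COMMENT mode (saw '/*')
exit COMMENT mode (now at pos=18)
pos=19: emit EQ '='
pos=20: emit ID 'y' (now at pos=21)
pos=22: emit ID 'bar' (now at pos=25)
pos=25: emit RPAREN ')'
DONE. 8 tokens: [NUM, PLUS, STR, LPAREN, EQ, ID, ID, RPAREN]
Position 8: char is '(' -> LPAREN

Answer: LPAREN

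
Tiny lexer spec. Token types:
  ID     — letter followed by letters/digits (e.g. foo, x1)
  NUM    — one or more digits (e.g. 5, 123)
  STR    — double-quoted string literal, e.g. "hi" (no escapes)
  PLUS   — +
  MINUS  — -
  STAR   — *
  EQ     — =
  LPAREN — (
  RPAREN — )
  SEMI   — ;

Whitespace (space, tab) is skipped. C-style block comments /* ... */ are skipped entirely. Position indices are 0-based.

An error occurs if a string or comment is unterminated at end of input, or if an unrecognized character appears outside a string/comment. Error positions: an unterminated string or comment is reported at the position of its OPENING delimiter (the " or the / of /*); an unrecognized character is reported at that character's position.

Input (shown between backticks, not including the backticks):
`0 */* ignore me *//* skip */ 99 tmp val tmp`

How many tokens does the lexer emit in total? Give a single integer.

pos=0: emit NUM '0' (now at pos=1)
pos=2: emit STAR '*'
pos=3: enter COMMENT mode (saw '/*')
exit COMMENT mode (now at pos=18)
pos=18: enter COMMENT mode (saw '/*')
exit COMMENT mode (now at pos=28)
pos=29: emit NUM '99' (now at pos=31)
pos=32: emit ID 'tmp' (now at pos=35)
pos=36: emit ID 'val' (now at pos=39)
pos=40: emit ID 'tmp' (now at pos=43)
DONE. 6 tokens: [NUM, STAR, NUM, ID, ID, ID]

Answer: 6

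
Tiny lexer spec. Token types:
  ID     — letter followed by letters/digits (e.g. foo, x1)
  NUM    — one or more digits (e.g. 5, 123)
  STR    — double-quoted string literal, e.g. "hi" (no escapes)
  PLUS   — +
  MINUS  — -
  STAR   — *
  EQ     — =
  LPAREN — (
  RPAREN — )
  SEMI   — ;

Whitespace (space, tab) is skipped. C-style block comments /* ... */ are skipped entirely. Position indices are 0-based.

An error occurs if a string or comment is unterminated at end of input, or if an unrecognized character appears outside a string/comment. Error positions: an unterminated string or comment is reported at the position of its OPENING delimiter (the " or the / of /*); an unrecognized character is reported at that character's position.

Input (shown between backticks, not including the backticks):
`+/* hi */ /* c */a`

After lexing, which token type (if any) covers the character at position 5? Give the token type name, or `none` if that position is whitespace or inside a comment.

pos=0: emit PLUS '+'
pos=1: enter COMMENT mode (saw '/*')
exit COMMENT mode (now at pos=9)
pos=10: enter COMMENT mode (saw '/*')
exit COMMENT mode (now at pos=17)
pos=17: emit ID 'a' (now at pos=18)
DONE. 2 tokens: [PLUS, ID]
Position 5: char is 'i' -> none

Answer: none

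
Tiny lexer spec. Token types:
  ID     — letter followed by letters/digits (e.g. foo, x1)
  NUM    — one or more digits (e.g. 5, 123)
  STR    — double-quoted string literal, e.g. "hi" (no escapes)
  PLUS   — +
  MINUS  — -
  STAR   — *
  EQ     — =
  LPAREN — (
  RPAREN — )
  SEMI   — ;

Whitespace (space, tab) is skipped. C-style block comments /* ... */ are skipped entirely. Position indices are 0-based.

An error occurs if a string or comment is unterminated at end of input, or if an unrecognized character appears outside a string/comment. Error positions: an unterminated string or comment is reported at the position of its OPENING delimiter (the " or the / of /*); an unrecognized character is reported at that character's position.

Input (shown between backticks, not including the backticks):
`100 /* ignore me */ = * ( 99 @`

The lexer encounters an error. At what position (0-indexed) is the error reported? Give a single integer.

pos=0: emit NUM '100' (now at pos=3)
pos=4: enter COMMENT mode (saw '/*')
exit COMMENT mode (now at pos=19)
pos=20: emit EQ '='
pos=22: emit STAR '*'
pos=24: emit LPAREN '('
pos=26: emit NUM '99' (now at pos=28)
pos=29: ERROR — unrecognized char '@'

Answer: 29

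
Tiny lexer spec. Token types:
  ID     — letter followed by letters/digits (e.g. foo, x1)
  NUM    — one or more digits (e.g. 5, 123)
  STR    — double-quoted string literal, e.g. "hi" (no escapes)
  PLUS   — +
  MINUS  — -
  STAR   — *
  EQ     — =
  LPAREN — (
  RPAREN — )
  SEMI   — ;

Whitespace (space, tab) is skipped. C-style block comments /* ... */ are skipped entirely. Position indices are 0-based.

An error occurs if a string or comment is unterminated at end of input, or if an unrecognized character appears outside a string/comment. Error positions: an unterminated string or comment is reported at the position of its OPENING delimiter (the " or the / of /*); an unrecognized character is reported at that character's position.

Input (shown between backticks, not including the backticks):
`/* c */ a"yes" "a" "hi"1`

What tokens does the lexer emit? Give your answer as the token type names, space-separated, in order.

Answer: ID STR STR STR NUM

Derivation:
pos=0: enter COMMENT mode (saw '/*')
exit COMMENT mode (now at pos=7)
pos=8: emit ID 'a' (now at pos=9)
pos=9: enter STRING mode
pos=9: emit STR "yes" (now at pos=14)
pos=15: enter STRING mode
pos=15: emit STR "a" (now at pos=18)
pos=19: enter STRING mode
pos=19: emit STR "hi" (now at pos=23)
pos=23: emit NUM '1' (now at pos=24)
DONE. 5 tokens: [ID, STR, STR, STR, NUM]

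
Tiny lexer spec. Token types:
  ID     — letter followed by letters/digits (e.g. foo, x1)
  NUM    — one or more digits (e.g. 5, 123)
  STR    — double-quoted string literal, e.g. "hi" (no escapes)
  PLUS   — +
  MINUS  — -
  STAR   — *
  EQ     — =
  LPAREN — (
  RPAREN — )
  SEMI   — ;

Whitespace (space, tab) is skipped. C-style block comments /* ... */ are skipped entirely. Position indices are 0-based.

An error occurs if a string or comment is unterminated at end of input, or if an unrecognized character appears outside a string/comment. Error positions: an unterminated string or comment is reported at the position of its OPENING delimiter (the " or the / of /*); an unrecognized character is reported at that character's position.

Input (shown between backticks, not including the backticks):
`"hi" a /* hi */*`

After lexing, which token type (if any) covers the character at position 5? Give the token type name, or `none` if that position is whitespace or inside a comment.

Answer: ID

Derivation:
pos=0: enter STRING mode
pos=0: emit STR "hi" (now at pos=4)
pos=5: emit ID 'a' (now at pos=6)
pos=7: enter COMMENT mode (saw '/*')
exit COMMENT mode (now at pos=15)
pos=15: emit STAR '*'
DONE. 3 tokens: [STR, ID, STAR]
Position 5: char is 'a' -> ID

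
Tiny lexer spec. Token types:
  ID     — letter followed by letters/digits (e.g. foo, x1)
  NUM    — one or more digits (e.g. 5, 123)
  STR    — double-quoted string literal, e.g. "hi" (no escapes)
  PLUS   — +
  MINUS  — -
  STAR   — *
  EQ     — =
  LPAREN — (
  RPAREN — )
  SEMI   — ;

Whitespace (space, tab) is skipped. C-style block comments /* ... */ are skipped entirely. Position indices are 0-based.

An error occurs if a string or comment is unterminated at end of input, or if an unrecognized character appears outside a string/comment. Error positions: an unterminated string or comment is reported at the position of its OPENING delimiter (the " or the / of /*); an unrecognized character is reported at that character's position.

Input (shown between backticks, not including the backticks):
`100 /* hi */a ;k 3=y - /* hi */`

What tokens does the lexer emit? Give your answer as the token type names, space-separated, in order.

pos=0: emit NUM '100' (now at pos=3)
pos=4: enter COMMENT mode (saw '/*')
exit COMMENT mode (now at pos=12)
pos=12: emit ID 'a' (now at pos=13)
pos=14: emit SEMI ';'
pos=15: emit ID 'k' (now at pos=16)
pos=17: emit NUM '3' (now at pos=18)
pos=18: emit EQ '='
pos=19: emit ID 'y' (now at pos=20)
pos=21: emit MINUS '-'
pos=23: enter COMMENT mode (saw '/*')
exit COMMENT mode (now at pos=31)
DONE. 8 tokens: [NUM, ID, SEMI, ID, NUM, EQ, ID, MINUS]

Answer: NUM ID SEMI ID NUM EQ ID MINUS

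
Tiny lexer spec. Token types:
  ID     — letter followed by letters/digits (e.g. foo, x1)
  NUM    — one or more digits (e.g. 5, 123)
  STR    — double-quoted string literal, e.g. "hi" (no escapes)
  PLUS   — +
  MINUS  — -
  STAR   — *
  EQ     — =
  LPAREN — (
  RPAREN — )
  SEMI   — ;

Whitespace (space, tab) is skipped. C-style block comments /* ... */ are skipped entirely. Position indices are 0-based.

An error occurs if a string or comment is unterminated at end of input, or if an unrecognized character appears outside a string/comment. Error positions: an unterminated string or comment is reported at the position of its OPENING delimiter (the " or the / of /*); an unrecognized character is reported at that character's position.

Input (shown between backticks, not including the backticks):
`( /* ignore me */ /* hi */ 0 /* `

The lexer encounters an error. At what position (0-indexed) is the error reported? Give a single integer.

pos=0: emit LPAREN '('
pos=2: enter COMMENT mode (saw '/*')
exit COMMENT mode (now at pos=17)
pos=18: enter COMMENT mode (saw '/*')
exit COMMENT mode (now at pos=26)
pos=27: emit NUM '0' (now at pos=28)
pos=29: enter COMMENT mode (saw '/*')
pos=29: ERROR — unterminated comment (reached EOF)

Answer: 29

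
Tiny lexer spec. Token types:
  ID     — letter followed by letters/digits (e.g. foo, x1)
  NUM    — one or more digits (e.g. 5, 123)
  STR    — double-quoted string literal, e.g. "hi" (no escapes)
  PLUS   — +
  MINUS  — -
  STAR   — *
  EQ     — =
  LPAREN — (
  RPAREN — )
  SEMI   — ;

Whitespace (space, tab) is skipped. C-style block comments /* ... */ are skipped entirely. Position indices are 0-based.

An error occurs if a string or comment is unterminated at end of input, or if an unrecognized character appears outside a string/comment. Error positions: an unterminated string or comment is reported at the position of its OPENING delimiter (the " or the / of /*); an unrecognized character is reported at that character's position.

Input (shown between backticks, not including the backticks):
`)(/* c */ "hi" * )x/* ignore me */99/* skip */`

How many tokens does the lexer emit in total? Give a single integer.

pos=0: emit RPAREN ')'
pos=1: emit LPAREN '('
pos=2: enter COMMENT mode (saw '/*')
exit COMMENT mode (now at pos=9)
pos=10: enter STRING mode
pos=10: emit STR "hi" (now at pos=14)
pos=15: emit STAR '*'
pos=17: emit RPAREN ')'
pos=18: emit ID 'x' (now at pos=19)
pos=19: enter COMMENT mode (saw '/*')
exit COMMENT mode (now at pos=34)
pos=34: emit NUM '99' (now at pos=36)
pos=36: enter COMMENT mode (saw '/*')
exit COMMENT mode (now at pos=46)
DONE. 7 tokens: [RPAREN, LPAREN, STR, STAR, RPAREN, ID, NUM]

Answer: 7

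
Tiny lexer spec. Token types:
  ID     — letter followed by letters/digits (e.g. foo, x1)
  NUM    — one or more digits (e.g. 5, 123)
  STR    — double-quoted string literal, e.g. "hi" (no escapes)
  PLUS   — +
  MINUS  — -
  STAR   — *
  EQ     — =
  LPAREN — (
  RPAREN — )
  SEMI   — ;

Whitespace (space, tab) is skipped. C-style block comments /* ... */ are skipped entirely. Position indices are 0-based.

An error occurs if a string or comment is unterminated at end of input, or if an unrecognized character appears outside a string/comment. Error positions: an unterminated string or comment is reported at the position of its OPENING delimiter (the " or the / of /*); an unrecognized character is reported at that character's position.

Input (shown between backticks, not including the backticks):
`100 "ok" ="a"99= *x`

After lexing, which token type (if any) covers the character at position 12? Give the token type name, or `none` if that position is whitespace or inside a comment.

Answer: STR

Derivation:
pos=0: emit NUM '100' (now at pos=3)
pos=4: enter STRING mode
pos=4: emit STR "ok" (now at pos=8)
pos=9: emit EQ '='
pos=10: enter STRING mode
pos=10: emit STR "a" (now at pos=13)
pos=13: emit NUM '99' (now at pos=15)
pos=15: emit EQ '='
pos=17: emit STAR '*'
pos=18: emit ID 'x' (now at pos=19)
DONE. 8 tokens: [NUM, STR, EQ, STR, NUM, EQ, STAR, ID]
Position 12: char is '"' -> STR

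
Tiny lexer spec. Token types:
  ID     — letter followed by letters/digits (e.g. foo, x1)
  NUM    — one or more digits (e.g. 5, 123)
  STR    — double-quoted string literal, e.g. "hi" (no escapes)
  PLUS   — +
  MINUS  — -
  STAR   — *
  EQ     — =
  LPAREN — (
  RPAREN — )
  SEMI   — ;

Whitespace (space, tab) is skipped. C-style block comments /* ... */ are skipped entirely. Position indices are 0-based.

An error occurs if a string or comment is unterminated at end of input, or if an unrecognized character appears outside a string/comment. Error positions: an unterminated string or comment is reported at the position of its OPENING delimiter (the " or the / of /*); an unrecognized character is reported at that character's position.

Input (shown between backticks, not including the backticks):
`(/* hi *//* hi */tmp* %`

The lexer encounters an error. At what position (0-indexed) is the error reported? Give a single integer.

Answer: 22

Derivation:
pos=0: emit LPAREN '('
pos=1: enter COMMENT mode (saw '/*')
exit COMMENT mode (now at pos=9)
pos=9: enter COMMENT mode (saw '/*')
exit COMMENT mode (now at pos=17)
pos=17: emit ID 'tmp' (now at pos=20)
pos=20: emit STAR '*'
pos=22: ERROR — unrecognized char '%'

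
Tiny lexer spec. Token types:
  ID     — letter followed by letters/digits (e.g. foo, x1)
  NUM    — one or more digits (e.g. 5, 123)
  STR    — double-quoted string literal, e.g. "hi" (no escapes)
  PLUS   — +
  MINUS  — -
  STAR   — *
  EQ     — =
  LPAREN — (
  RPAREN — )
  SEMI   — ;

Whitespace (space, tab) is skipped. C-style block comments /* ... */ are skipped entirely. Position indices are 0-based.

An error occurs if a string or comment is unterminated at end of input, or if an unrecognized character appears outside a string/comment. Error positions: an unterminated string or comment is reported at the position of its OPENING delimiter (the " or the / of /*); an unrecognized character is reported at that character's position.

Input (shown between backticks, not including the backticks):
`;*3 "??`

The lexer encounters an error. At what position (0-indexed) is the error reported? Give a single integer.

pos=0: emit SEMI ';'
pos=1: emit STAR '*'
pos=2: emit NUM '3' (now at pos=3)
pos=4: enter STRING mode
pos=4: ERROR — unterminated string

Answer: 4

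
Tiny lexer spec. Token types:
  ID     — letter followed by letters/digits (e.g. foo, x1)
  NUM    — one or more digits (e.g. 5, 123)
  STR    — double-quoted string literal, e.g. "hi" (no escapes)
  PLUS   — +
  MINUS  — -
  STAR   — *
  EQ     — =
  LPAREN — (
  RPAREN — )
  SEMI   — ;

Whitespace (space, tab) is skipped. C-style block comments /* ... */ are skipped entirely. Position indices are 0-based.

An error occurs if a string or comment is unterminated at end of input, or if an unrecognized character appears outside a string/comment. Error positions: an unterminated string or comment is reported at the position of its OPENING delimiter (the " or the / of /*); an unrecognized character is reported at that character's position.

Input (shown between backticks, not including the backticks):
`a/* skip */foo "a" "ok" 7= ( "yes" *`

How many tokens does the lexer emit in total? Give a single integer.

pos=0: emit ID 'a' (now at pos=1)
pos=1: enter COMMENT mode (saw '/*')
exit COMMENT mode (now at pos=11)
pos=11: emit ID 'foo' (now at pos=14)
pos=15: enter STRING mode
pos=15: emit STR "a" (now at pos=18)
pos=19: enter STRING mode
pos=19: emit STR "ok" (now at pos=23)
pos=24: emit NUM '7' (now at pos=25)
pos=25: emit EQ '='
pos=27: emit LPAREN '('
pos=29: enter STRING mode
pos=29: emit STR "yes" (now at pos=34)
pos=35: emit STAR '*'
DONE. 9 tokens: [ID, ID, STR, STR, NUM, EQ, LPAREN, STR, STAR]

Answer: 9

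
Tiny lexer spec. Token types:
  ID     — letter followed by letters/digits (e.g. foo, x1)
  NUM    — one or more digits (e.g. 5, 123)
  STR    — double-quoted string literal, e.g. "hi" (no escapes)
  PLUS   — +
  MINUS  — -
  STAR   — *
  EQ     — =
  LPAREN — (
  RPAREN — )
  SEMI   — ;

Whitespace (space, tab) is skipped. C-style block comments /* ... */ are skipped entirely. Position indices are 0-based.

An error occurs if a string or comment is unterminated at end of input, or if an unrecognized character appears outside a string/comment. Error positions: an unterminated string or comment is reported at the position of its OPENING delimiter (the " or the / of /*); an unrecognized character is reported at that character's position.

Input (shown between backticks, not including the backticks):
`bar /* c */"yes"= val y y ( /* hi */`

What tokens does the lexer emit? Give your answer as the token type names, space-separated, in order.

pos=0: emit ID 'bar' (now at pos=3)
pos=4: enter COMMENT mode (saw '/*')
exit COMMENT mode (now at pos=11)
pos=11: enter STRING mode
pos=11: emit STR "yes" (now at pos=16)
pos=16: emit EQ '='
pos=18: emit ID 'val' (now at pos=21)
pos=22: emit ID 'y' (now at pos=23)
pos=24: emit ID 'y' (now at pos=25)
pos=26: emit LPAREN '('
pos=28: enter COMMENT mode (saw '/*')
exit COMMENT mode (now at pos=36)
DONE. 7 tokens: [ID, STR, EQ, ID, ID, ID, LPAREN]

Answer: ID STR EQ ID ID ID LPAREN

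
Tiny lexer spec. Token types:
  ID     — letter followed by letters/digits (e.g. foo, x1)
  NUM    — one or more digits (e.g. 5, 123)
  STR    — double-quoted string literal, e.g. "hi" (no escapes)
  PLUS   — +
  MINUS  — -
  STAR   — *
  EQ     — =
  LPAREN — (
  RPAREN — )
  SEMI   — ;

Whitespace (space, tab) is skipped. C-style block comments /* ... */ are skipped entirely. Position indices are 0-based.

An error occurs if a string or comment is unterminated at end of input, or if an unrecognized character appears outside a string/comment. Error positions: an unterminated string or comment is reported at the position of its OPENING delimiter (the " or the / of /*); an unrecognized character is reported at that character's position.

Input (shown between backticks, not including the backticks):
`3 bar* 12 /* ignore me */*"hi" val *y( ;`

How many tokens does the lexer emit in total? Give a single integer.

Answer: 11

Derivation:
pos=0: emit NUM '3' (now at pos=1)
pos=2: emit ID 'bar' (now at pos=5)
pos=5: emit STAR '*'
pos=7: emit NUM '12' (now at pos=9)
pos=10: enter COMMENT mode (saw '/*')
exit COMMENT mode (now at pos=25)
pos=25: emit STAR '*'
pos=26: enter STRING mode
pos=26: emit STR "hi" (now at pos=30)
pos=31: emit ID 'val' (now at pos=34)
pos=35: emit STAR '*'
pos=36: emit ID 'y' (now at pos=37)
pos=37: emit LPAREN '('
pos=39: emit SEMI ';'
DONE. 11 tokens: [NUM, ID, STAR, NUM, STAR, STR, ID, STAR, ID, LPAREN, SEMI]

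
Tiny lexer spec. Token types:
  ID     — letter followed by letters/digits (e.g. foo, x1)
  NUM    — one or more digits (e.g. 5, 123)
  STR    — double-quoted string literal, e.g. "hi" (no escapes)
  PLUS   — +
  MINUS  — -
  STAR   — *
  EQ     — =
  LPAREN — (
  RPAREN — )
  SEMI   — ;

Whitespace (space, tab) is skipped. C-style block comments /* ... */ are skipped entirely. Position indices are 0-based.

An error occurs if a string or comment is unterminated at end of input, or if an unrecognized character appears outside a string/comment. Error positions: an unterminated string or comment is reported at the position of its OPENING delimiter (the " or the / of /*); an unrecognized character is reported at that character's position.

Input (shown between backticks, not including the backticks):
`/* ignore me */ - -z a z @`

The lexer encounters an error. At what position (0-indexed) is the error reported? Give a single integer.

pos=0: enter COMMENT mode (saw '/*')
exit COMMENT mode (now at pos=15)
pos=16: emit MINUS '-'
pos=18: emit MINUS '-'
pos=19: emit ID 'z' (now at pos=20)
pos=21: emit ID 'a' (now at pos=22)
pos=23: emit ID 'z' (now at pos=24)
pos=25: ERROR — unrecognized char '@'

Answer: 25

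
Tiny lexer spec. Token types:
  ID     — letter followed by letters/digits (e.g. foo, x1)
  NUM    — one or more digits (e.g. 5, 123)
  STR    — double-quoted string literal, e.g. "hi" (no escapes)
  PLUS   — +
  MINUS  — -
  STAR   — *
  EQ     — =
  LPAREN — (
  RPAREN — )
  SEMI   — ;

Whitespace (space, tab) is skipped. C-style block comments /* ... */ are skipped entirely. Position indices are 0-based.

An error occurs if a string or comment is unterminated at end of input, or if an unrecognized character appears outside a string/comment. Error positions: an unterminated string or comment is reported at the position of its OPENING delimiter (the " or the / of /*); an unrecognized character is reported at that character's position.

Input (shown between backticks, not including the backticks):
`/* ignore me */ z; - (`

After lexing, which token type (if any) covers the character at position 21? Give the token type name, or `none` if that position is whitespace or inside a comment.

Answer: LPAREN

Derivation:
pos=0: enter COMMENT mode (saw '/*')
exit COMMENT mode (now at pos=15)
pos=16: emit ID 'z' (now at pos=17)
pos=17: emit SEMI ';'
pos=19: emit MINUS '-'
pos=21: emit LPAREN '('
DONE. 4 tokens: [ID, SEMI, MINUS, LPAREN]
Position 21: char is '(' -> LPAREN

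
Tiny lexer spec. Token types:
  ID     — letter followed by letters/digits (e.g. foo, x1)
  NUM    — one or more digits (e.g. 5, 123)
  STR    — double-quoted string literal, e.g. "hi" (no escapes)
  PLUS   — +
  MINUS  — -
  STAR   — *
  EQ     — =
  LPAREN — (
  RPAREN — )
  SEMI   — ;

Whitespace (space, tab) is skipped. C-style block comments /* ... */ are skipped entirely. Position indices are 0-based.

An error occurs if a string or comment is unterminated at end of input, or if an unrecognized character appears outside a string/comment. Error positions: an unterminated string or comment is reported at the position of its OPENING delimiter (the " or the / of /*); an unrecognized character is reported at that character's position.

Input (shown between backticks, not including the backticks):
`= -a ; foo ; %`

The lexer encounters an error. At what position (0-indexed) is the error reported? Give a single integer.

pos=0: emit EQ '='
pos=2: emit MINUS '-'
pos=3: emit ID 'a' (now at pos=4)
pos=5: emit SEMI ';'
pos=7: emit ID 'foo' (now at pos=10)
pos=11: emit SEMI ';'
pos=13: ERROR — unrecognized char '%'

Answer: 13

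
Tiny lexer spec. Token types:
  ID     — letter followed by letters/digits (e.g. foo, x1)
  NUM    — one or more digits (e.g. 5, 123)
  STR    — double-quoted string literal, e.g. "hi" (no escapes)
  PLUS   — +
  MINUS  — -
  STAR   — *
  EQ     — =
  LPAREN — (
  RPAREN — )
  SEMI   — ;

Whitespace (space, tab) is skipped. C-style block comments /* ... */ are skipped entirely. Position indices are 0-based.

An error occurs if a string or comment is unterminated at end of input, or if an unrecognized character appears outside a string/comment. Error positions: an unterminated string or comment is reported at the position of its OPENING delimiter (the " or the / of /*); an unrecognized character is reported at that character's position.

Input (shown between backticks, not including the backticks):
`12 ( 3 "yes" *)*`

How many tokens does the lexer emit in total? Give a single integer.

pos=0: emit NUM '12' (now at pos=2)
pos=3: emit LPAREN '('
pos=5: emit NUM '3' (now at pos=6)
pos=7: enter STRING mode
pos=7: emit STR "yes" (now at pos=12)
pos=13: emit STAR '*'
pos=14: emit RPAREN ')'
pos=15: emit STAR '*'
DONE. 7 tokens: [NUM, LPAREN, NUM, STR, STAR, RPAREN, STAR]

Answer: 7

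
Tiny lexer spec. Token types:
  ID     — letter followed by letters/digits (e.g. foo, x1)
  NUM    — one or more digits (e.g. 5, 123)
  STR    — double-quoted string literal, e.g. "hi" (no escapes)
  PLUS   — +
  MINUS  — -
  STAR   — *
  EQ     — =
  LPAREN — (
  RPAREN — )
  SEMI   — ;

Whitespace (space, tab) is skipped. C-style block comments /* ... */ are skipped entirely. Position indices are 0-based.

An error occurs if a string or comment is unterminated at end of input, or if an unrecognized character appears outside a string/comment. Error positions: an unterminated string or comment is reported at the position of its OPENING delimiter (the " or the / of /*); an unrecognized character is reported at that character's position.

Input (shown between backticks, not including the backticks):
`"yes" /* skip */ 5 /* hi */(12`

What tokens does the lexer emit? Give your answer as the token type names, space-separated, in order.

pos=0: enter STRING mode
pos=0: emit STR "yes" (now at pos=5)
pos=6: enter COMMENT mode (saw '/*')
exit COMMENT mode (now at pos=16)
pos=17: emit NUM '5' (now at pos=18)
pos=19: enter COMMENT mode (saw '/*')
exit COMMENT mode (now at pos=27)
pos=27: emit LPAREN '('
pos=28: emit NUM '12' (now at pos=30)
DONE. 4 tokens: [STR, NUM, LPAREN, NUM]

Answer: STR NUM LPAREN NUM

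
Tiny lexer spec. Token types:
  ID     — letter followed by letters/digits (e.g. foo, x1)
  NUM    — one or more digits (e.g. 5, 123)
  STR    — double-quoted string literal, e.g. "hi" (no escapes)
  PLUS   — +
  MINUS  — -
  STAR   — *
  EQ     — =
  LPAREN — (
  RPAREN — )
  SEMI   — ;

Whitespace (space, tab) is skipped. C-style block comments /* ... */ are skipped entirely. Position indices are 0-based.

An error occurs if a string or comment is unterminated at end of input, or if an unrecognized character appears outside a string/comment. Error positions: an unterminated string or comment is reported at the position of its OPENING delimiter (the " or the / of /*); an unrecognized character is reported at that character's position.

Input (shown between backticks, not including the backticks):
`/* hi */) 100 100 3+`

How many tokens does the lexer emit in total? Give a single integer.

pos=0: enter COMMENT mode (saw '/*')
exit COMMENT mode (now at pos=8)
pos=8: emit RPAREN ')'
pos=10: emit NUM '100' (now at pos=13)
pos=14: emit NUM '100' (now at pos=17)
pos=18: emit NUM '3' (now at pos=19)
pos=19: emit PLUS '+'
DONE. 5 tokens: [RPAREN, NUM, NUM, NUM, PLUS]

Answer: 5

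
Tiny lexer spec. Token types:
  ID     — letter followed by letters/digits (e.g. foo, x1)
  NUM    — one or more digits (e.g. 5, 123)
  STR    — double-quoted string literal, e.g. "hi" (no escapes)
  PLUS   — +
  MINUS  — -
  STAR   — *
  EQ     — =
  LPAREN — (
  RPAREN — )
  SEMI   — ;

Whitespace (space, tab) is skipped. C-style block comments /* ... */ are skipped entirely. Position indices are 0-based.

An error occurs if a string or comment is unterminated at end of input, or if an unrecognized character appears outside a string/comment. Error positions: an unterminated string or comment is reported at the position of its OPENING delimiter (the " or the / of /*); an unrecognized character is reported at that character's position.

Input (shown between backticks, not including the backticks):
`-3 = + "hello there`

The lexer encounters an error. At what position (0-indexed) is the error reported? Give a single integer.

pos=0: emit MINUS '-'
pos=1: emit NUM '3' (now at pos=2)
pos=3: emit EQ '='
pos=5: emit PLUS '+'
pos=7: enter STRING mode
pos=7: ERROR — unterminated string

Answer: 7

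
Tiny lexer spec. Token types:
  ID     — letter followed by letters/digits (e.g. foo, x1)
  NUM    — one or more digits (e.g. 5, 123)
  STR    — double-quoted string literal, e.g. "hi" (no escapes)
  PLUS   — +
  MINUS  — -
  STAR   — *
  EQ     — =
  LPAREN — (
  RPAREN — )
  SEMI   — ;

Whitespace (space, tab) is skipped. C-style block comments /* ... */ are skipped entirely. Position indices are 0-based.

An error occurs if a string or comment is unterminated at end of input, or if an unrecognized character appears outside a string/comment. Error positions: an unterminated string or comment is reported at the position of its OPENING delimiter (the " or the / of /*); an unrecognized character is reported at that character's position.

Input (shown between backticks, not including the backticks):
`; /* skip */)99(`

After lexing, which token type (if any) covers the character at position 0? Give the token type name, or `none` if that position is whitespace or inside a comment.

pos=0: emit SEMI ';'
pos=2: enter COMMENT mode (saw '/*')
exit COMMENT mode (now at pos=12)
pos=12: emit RPAREN ')'
pos=13: emit NUM '99' (now at pos=15)
pos=15: emit LPAREN '('
DONE. 4 tokens: [SEMI, RPAREN, NUM, LPAREN]
Position 0: char is ';' -> SEMI

Answer: SEMI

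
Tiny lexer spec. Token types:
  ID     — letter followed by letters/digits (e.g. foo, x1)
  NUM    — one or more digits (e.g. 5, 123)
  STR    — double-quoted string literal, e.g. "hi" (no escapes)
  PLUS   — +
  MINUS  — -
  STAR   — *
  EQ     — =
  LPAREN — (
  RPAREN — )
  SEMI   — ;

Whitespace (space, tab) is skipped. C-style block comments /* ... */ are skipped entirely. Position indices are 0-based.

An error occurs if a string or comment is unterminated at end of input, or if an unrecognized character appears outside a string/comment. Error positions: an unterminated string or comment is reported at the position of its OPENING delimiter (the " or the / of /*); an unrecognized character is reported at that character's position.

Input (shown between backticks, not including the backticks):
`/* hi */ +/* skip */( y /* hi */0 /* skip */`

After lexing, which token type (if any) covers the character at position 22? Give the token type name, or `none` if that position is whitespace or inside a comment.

pos=0: enter COMMENT mode (saw '/*')
exit COMMENT mode (now at pos=8)
pos=9: emit PLUS '+'
pos=10: enter COMMENT mode (saw '/*')
exit COMMENT mode (now at pos=20)
pos=20: emit LPAREN '('
pos=22: emit ID 'y' (now at pos=23)
pos=24: enter COMMENT mode (saw '/*')
exit COMMENT mode (now at pos=32)
pos=32: emit NUM '0' (now at pos=33)
pos=34: enter COMMENT mode (saw '/*')
exit COMMENT mode (now at pos=44)
DONE. 4 tokens: [PLUS, LPAREN, ID, NUM]
Position 22: char is 'y' -> ID

Answer: ID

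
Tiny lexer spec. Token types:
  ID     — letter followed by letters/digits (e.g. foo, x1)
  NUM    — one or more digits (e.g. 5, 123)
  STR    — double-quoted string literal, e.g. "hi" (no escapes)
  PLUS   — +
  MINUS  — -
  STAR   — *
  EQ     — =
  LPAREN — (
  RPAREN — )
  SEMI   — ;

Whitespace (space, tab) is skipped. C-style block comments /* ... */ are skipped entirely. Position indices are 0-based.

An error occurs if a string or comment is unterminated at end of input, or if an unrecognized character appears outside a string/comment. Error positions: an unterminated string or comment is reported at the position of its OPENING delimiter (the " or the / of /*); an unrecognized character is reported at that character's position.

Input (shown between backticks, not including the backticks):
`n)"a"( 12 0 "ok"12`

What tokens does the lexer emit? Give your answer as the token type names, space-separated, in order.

pos=0: emit ID 'n' (now at pos=1)
pos=1: emit RPAREN ')'
pos=2: enter STRING mode
pos=2: emit STR "a" (now at pos=5)
pos=5: emit LPAREN '('
pos=7: emit NUM '12' (now at pos=9)
pos=10: emit NUM '0' (now at pos=11)
pos=12: enter STRING mode
pos=12: emit STR "ok" (now at pos=16)
pos=16: emit NUM '12' (now at pos=18)
DONE. 8 tokens: [ID, RPAREN, STR, LPAREN, NUM, NUM, STR, NUM]

Answer: ID RPAREN STR LPAREN NUM NUM STR NUM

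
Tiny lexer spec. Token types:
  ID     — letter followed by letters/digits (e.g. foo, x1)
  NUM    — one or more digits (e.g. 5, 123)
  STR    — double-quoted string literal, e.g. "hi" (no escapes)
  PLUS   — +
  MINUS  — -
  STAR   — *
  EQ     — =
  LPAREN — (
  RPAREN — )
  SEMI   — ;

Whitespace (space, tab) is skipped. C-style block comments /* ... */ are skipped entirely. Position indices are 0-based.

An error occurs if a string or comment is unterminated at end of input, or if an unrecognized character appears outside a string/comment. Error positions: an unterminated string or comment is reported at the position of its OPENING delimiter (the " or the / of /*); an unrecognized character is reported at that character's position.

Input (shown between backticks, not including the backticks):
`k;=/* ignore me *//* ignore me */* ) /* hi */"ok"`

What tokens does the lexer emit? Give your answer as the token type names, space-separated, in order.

pos=0: emit ID 'k' (now at pos=1)
pos=1: emit SEMI ';'
pos=2: emit EQ '='
pos=3: enter COMMENT mode (saw '/*')
exit COMMENT mode (now at pos=18)
pos=18: enter COMMENT mode (saw '/*')
exit COMMENT mode (now at pos=33)
pos=33: emit STAR '*'
pos=35: emit RPAREN ')'
pos=37: enter COMMENT mode (saw '/*')
exit COMMENT mode (now at pos=45)
pos=45: enter STRING mode
pos=45: emit STR "ok" (now at pos=49)
DONE. 6 tokens: [ID, SEMI, EQ, STAR, RPAREN, STR]

Answer: ID SEMI EQ STAR RPAREN STR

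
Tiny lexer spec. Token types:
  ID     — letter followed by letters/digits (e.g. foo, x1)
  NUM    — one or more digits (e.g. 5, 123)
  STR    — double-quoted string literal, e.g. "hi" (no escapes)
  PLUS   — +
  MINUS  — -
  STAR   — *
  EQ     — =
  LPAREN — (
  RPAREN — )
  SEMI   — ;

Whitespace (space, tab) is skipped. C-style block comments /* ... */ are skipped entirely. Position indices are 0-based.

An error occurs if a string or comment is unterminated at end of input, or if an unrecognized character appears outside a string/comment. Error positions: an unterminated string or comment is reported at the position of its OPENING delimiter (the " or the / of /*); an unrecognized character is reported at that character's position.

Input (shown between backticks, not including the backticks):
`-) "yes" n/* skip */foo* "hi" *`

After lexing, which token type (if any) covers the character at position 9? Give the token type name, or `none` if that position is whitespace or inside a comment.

Answer: ID

Derivation:
pos=0: emit MINUS '-'
pos=1: emit RPAREN ')'
pos=3: enter STRING mode
pos=3: emit STR "yes" (now at pos=8)
pos=9: emit ID 'n' (now at pos=10)
pos=10: enter COMMENT mode (saw '/*')
exit COMMENT mode (now at pos=20)
pos=20: emit ID 'foo' (now at pos=23)
pos=23: emit STAR '*'
pos=25: enter STRING mode
pos=25: emit STR "hi" (now at pos=29)
pos=30: emit STAR '*'
DONE. 8 tokens: [MINUS, RPAREN, STR, ID, ID, STAR, STR, STAR]
Position 9: char is 'n' -> ID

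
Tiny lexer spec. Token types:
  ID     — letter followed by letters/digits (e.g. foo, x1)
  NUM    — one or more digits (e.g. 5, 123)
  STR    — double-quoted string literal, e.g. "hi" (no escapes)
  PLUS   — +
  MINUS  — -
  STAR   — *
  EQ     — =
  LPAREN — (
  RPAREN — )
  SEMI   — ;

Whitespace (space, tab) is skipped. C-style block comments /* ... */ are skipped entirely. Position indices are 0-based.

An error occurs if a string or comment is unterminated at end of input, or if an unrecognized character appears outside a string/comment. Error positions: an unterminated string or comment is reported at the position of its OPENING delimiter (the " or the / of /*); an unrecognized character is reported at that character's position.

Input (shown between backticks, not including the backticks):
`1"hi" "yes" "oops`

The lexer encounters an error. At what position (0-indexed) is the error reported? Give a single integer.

Answer: 12

Derivation:
pos=0: emit NUM '1' (now at pos=1)
pos=1: enter STRING mode
pos=1: emit STR "hi" (now at pos=5)
pos=6: enter STRING mode
pos=6: emit STR "yes" (now at pos=11)
pos=12: enter STRING mode
pos=12: ERROR — unterminated string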